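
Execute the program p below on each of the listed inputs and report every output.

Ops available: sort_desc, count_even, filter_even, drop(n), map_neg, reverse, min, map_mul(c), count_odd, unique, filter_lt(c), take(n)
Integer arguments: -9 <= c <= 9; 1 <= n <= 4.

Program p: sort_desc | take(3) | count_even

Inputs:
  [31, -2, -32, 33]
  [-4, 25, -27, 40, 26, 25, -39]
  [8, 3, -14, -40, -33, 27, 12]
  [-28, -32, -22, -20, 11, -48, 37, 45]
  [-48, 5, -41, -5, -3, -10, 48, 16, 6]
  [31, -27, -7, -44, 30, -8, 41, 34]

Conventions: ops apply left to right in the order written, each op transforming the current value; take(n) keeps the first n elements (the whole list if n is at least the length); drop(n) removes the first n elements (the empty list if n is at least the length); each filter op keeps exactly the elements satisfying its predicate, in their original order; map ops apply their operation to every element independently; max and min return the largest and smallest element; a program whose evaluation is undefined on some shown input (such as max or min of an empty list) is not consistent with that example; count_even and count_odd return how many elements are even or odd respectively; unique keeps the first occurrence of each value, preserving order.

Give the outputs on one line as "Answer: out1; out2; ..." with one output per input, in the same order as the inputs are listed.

Execution, op by op:
  [31, -2, -32, 33] -> [33, 31, -2, -32] -> [33, 31, -2] -> 1
  [-4, 25, -27, 40, 26, 25, -39] -> [40, 26, 25, 25, -4, -27, -39] -> [40, 26, 25] -> 2
  [8, 3, -14, -40, -33, 27, 12] -> [27, 12, 8, 3, -14, -33, -40] -> [27, 12, 8] -> 2
  [-28, -32, -22, -20, 11, -48, 37, 45] -> [45, 37, 11, -20, -22, -28, -32, -48] -> [45, 37, 11] -> 0
  [-48, 5, -41, -5, -3, -10, 48, 16, 6] -> [48, 16, 6, 5, -3, -5, -10, -41, -48] -> [48, 16, 6] -> 3
  [31, -27, -7, -44, 30, -8, 41, 34] -> [41, 34, 31, 30, -7, -8, -27, -44] -> [41, 34, 31] -> 1

1; 2; 2; 0; 3; 1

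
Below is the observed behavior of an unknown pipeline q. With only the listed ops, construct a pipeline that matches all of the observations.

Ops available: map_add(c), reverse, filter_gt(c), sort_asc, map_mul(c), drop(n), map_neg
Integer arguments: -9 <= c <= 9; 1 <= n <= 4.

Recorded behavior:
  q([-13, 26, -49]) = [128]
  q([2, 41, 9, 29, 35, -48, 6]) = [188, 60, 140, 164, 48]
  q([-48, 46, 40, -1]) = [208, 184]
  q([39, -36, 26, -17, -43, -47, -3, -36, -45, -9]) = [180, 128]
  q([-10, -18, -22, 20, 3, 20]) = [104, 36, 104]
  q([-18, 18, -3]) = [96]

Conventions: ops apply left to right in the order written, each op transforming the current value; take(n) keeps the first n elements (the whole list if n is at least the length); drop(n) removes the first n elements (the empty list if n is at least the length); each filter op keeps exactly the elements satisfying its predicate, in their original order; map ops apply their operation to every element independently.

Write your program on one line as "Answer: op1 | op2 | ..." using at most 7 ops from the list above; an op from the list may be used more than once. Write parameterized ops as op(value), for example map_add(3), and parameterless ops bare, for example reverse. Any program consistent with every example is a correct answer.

filter_gt(2) | map_add(3) | map_add(5) | map_add(-2) | map_neg | map_mul(-4)

Check, running the answer program on each example:
  [-13, 26, -49] -> [26] -> [29] -> [34] -> [32] -> [-32] -> [128]
  [2, 41, 9, 29, 35, -48, 6] -> [41, 9, 29, 35, 6] -> [44, 12, 32, 38, 9] -> [49, 17, 37, 43, 14] -> [47, 15, 35, 41, 12] -> [-47, -15, -35, -41, -12] -> [188, 60, 140, 164, 48]
  [-48, 46, 40, -1] -> [46, 40] -> [49, 43] -> [54, 48] -> [52, 46] -> [-52, -46] -> [208, 184]
  [39, -36, 26, -17, -43, -47, -3, -36, -45, -9] -> [39, 26] -> [42, 29] -> [47, 34] -> [45, 32] -> [-45, -32] -> [180, 128]
  [-10, -18, -22, 20, 3, 20] -> [20, 3, 20] -> [23, 6, 23] -> [28, 11, 28] -> [26, 9, 26] -> [-26, -9, -26] -> [104, 36, 104]
  [-18, 18, -3] -> [18] -> [21] -> [26] -> [24] -> [-24] -> [96]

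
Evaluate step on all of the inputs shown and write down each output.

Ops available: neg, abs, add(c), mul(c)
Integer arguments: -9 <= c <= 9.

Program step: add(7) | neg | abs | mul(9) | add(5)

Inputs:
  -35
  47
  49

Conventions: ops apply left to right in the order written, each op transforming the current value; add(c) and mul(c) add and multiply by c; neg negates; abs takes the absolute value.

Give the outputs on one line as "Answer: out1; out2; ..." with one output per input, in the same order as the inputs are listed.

257; 491; 509

Execution, op by op:
  -35 -> -28 -> 28 -> 28 -> 252 -> 257
  47 -> 54 -> -54 -> 54 -> 486 -> 491
  49 -> 56 -> -56 -> 56 -> 504 -> 509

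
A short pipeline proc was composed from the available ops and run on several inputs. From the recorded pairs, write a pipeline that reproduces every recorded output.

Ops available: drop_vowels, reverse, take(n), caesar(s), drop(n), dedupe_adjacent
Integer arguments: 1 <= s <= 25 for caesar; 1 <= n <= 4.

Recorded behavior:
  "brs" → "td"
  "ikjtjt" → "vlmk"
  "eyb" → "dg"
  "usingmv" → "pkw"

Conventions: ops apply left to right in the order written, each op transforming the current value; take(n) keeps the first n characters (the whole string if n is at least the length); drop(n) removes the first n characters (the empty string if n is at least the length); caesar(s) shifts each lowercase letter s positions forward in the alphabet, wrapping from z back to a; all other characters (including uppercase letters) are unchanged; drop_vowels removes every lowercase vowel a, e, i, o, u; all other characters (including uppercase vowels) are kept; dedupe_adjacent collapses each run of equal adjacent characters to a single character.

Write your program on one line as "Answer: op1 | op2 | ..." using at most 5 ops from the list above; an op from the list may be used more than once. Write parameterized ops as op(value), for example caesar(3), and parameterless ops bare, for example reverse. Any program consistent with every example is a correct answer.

take(4) | caesar(21) | caesar(7) | drop_vowels | reverse

Check, running the answer program on each example:
  "brs" -> "brs" -> "wmn" -> "dtu" -> "dt" -> "td"
  "ikjtjt" -> "ikjt" -> "dfeo" -> "kmlv" -> "kmlv" -> "vlmk"
  "eyb" -> "eyb" -> "ztw" -> "gad" -> "gd" -> "dg"
  "usingmv" -> "usin" -> "pndi" -> "wukp" -> "wkp" -> "pkw"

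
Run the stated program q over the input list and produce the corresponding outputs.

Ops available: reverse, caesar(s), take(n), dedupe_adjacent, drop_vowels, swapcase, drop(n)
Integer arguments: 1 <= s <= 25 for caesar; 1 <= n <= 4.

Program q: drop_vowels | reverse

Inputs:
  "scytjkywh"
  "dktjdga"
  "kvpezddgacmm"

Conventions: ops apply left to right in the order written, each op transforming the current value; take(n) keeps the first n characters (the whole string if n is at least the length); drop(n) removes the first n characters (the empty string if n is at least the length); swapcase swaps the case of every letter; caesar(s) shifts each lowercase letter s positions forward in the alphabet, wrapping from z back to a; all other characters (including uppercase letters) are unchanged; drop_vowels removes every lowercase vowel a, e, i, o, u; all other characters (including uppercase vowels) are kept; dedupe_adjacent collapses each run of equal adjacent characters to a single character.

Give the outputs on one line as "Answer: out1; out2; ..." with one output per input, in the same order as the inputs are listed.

"hwykjtycs"; "gdjtkd"; "mmcgddzpvk"

Execution, op by op:
  "scytjkywh" -> "scytjkywh" -> "hwykjtycs"
  "dktjdga" -> "dktjdg" -> "gdjtkd"
  "kvpezddgacmm" -> "kvpzddgcmm" -> "mmcgddzpvk"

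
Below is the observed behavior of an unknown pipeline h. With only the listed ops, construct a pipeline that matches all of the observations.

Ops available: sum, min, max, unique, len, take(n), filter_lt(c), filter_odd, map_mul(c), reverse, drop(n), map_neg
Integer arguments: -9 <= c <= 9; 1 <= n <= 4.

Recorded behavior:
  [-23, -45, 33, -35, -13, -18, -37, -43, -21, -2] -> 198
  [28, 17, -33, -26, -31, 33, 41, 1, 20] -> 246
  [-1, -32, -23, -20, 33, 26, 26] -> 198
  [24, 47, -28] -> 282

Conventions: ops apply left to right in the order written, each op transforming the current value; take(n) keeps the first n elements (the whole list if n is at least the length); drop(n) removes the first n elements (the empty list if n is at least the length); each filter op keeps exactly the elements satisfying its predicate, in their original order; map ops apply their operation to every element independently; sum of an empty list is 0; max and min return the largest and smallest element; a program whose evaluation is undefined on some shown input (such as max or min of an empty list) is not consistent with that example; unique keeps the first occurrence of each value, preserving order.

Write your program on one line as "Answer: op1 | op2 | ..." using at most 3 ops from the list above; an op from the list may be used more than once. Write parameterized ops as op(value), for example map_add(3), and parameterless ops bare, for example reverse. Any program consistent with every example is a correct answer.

map_mul(-6) | map_neg | max

Check, running the answer program on each example:
  [-23, -45, 33, -35, -13, -18, -37, -43, -21, -2] -> [138, 270, -198, 210, 78, 108, 222, 258, 126, 12] -> [-138, -270, 198, -210, -78, -108, -222, -258, -126, -12] -> 198
  [28, 17, -33, -26, -31, 33, 41, 1, 20] -> [-168, -102, 198, 156, 186, -198, -246, -6, -120] -> [168, 102, -198, -156, -186, 198, 246, 6, 120] -> 246
  [-1, -32, -23, -20, 33, 26, 26] -> [6, 192, 138, 120, -198, -156, -156] -> [-6, -192, -138, -120, 198, 156, 156] -> 198
  [24, 47, -28] -> [-144, -282, 168] -> [144, 282, -168] -> 282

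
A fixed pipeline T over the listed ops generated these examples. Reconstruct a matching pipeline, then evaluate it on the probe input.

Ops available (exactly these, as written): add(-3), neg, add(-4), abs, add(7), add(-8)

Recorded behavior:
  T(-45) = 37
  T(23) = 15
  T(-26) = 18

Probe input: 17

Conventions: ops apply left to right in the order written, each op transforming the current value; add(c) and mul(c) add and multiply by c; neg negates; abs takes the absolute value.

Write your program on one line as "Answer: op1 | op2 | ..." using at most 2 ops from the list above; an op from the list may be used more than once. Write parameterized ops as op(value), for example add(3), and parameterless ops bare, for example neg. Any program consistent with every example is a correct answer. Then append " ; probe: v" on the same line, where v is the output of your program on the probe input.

abs | add(-8) ; probe: 9

Check, running the answer program on each example:
  -45 -> 45 -> 37
  23 -> 23 -> 15
  -26 -> 26 -> 18
  probe: 17 -> 17 -> 9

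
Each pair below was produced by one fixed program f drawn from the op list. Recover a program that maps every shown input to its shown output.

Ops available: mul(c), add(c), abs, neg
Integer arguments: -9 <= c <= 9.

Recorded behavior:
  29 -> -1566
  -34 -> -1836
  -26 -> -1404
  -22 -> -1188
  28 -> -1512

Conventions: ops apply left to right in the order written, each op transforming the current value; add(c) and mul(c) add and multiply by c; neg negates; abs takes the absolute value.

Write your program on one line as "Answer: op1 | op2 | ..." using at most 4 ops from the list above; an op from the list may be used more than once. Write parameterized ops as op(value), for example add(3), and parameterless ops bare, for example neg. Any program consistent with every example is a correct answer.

mul(9) | abs | mul(6) | neg

Check, running the answer program on each example:
  29 -> 261 -> 261 -> 1566 -> -1566
  -34 -> -306 -> 306 -> 1836 -> -1836
  -26 -> -234 -> 234 -> 1404 -> -1404
  -22 -> -198 -> 198 -> 1188 -> -1188
  28 -> 252 -> 252 -> 1512 -> -1512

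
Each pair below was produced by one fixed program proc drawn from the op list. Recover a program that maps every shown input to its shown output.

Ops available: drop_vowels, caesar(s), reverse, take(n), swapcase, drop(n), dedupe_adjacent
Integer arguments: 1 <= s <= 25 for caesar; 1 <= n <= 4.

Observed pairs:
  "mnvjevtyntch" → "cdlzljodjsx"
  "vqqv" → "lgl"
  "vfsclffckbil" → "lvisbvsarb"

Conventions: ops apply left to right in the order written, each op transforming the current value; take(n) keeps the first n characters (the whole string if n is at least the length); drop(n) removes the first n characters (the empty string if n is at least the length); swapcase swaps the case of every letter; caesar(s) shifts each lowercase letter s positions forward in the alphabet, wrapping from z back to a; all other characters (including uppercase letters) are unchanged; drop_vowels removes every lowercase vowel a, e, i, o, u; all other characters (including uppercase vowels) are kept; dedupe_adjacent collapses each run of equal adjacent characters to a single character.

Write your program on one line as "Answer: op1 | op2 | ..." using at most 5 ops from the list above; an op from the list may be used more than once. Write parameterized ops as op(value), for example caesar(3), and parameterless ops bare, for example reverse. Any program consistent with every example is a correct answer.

reverse | drop_vowels | caesar(16) | dedupe_adjacent | reverse

Check, running the answer program on each example:
  "mnvjevtyntch" -> "hctnytvejvnm" -> "hctnytvjvnm" -> "xsjdojlzldc" -> "xsjdojlzldc" -> "cdlzljodjsx"
  "vqqv" -> "vqqv" -> "vqqv" -> "lggl" -> "lgl" -> "lgl"
  "vfsclffckbil" -> "libkcfflcsfv" -> "lbkcfflcsfv" -> "brasvvbsivl" -> "brasvbsivl" -> "lvisbvsarb"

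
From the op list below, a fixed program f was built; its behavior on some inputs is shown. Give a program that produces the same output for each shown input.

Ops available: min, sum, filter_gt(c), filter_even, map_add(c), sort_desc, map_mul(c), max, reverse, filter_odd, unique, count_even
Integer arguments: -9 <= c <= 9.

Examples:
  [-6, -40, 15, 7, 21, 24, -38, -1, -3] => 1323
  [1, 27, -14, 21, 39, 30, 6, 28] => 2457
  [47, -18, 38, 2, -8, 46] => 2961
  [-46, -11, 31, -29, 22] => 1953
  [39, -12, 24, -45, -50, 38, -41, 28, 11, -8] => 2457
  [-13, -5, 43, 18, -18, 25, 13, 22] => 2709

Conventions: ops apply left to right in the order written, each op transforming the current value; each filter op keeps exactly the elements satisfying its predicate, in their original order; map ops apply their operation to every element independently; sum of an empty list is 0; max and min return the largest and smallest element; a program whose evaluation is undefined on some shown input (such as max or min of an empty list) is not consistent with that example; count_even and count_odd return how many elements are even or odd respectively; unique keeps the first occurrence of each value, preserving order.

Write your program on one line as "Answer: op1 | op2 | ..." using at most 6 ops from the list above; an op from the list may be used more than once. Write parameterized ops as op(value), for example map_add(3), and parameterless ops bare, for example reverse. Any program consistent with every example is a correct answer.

filter_odd | sort_desc | map_mul(-9) | map_mul(-7) | max

Check, running the answer program on each example:
  [-6, -40, 15, 7, 21, 24, -38, -1, -3] -> [15, 7, 21, -1, -3] -> [21, 15, 7, -1, -3] -> [-189, -135, -63, 9, 27] -> [1323, 945, 441, -63, -189] -> 1323
  [1, 27, -14, 21, 39, 30, 6, 28] -> [1, 27, 21, 39] -> [39, 27, 21, 1] -> [-351, -243, -189, -9] -> [2457, 1701, 1323, 63] -> 2457
  [47, -18, 38, 2, -8, 46] -> [47] -> [47] -> [-423] -> [2961] -> 2961
  [-46, -11, 31, -29, 22] -> [-11, 31, -29] -> [31, -11, -29] -> [-279, 99, 261] -> [1953, -693, -1827] -> 1953
  [39, -12, 24, -45, -50, 38, -41, 28, 11, -8] -> [39, -45, -41, 11] -> [39, 11, -41, -45] -> [-351, -99, 369, 405] -> [2457, 693, -2583, -2835] -> 2457
  [-13, -5, 43, 18, -18, 25, 13, 22] -> [-13, -5, 43, 25, 13] -> [43, 25, 13, -5, -13] -> [-387, -225, -117, 45, 117] -> [2709, 1575, 819, -315, -819] -> 2709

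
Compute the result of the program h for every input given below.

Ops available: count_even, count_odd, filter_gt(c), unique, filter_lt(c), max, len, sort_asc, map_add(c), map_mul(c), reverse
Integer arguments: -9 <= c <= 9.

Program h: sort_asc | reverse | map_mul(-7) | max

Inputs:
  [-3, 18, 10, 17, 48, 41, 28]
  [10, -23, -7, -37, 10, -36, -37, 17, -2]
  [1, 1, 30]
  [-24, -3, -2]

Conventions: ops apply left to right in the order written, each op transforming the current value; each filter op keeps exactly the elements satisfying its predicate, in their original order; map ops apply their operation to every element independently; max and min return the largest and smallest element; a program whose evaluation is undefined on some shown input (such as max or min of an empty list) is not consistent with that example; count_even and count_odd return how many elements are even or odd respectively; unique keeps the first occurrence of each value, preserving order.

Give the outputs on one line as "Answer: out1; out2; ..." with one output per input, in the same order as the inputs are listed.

Execution, op by op:
  [-3, 18, 10, 17, 48, 41, 28] -> [-3, 10, 17, 18, 28, 41, 48] -> [48, 41, 28, 18, 17, 10, -3] -> [-336, -287, -196, -126, -119, -70, 21] -> 21
  [10, -23, -7, -37, 10, -36, -37, 17, -2] -> [-37, -37, -36, -23, -7, -2, 10, 10, 17] -> [17, 10, 10, -2, -7, -23, -36, -37, -37] -> [-119, -70, -70, 14, 49, 161, 252, 259, 259] -> 259
  [1, 1, 30] -> [1, 1, 30] -> [30, 1, 1] -> [-210, -7, -7] -> -7
  [-24, -3, -2] -> [-24, -3, -2] -> [-2, -3, -24] -> [14, 21, 168] -> 168

21; 259; -7; 168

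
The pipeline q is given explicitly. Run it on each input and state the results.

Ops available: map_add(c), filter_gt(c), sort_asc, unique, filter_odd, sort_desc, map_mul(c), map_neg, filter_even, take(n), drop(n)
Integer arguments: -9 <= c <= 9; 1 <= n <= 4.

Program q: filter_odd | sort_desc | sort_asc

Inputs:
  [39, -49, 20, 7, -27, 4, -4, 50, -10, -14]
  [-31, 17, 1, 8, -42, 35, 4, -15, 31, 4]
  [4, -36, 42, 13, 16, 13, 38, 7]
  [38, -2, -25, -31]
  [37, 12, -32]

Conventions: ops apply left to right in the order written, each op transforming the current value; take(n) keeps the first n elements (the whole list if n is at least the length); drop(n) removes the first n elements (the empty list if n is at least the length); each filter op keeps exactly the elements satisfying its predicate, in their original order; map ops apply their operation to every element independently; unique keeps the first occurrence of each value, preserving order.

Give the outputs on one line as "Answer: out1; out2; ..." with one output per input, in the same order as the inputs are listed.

Execution, op by op:
  [39, -49, 20, 7, -27, 4, -4, 50, -10, -14] -> [39, -49, 7, -27] -> [39, 7, -27, -49] -> [-49, -27, 7, 39]
  [-31, 17, 1, 8, -42, 35, 4, -15, 31, 4] -> [-31, 17, 1, 35, -15, 31] -> [35, 31, 17, 1, -15, -31] -> [-31, -15, 1, 17, 31, 35]
  [4, -36, 42, 13, 16, 13, 38, 7] -> [13, 13, 7] -> [13, 13, 7] -> [7, 13, 13]
  [38, -2, -25, -31] -> [-25, -31] -> [-25, -31] -> [-31, -25]
  [37, 12, -32] -> [37] -> [37] -> [37]

[-49, -27, 7, 39]; [-31, -15, 1, 17, 31, 35]; [7, 13, 13]; [-31, -25]; [37]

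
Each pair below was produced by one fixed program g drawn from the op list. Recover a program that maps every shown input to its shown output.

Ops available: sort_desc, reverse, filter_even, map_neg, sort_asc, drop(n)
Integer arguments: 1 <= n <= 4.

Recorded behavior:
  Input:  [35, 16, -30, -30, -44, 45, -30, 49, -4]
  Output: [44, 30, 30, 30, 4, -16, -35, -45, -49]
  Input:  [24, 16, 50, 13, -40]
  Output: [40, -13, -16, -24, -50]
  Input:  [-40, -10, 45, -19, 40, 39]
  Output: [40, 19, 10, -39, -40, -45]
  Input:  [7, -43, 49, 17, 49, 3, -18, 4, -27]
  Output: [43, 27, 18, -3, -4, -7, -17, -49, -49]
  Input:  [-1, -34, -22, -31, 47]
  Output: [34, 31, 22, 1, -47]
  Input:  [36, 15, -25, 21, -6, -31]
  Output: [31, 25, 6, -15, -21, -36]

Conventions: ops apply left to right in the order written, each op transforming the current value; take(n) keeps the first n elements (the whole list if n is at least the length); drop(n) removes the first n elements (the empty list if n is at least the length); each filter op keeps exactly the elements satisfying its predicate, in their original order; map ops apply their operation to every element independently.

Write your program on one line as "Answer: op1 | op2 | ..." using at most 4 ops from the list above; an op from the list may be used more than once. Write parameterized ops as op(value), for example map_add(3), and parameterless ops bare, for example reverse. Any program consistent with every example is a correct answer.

map_neg | reverse | sort_desc

Check, running the answer program on each example:
  [35, 16, -30, -30, -44, 45, -30, 49, -4] -> [-35, -16, 30, 30, 44, -45, 30, -49, 4] -> [4, -49, 30, -45, 44, 30, 30, -16, -35] -> [44, 30, 30, 30, 4, -16, -35, -45, -49]
  [24, 16, 50, 13, -40] -> [-24, -16, -50, -13, 40] -> [40, -13, -50, -16, -24] -> [40, -13, -16, -24, -50]
  [-40, -10, 45, -19, 40, 39] -> [40, 10, -45, 19, -40, -39] -> [-39, -40, 19, -45, 10, 40] -> [40, 19, 10, -39, -40, -45]
  [7, -43, 49, 17, 49, 3, -18, 4, -27] -> [-7, 43, -49, -17, -49, -3, 18, -4, 27] -> [27, -4, 18, -3, -49, -17, -49, 43, -7] -> [43, 27, 18, -3, -4, -7, -17, -49, -49]
  [-1, -34, -22, -31, 47] -> [1, 34, 22, 31, -47] -> [-47, 31, 22, 34, 1] -> [34, 31, 22, 1, -47]
  [36, 15, -25, 21, -6, -31] -> [-36, -15, 25, -21, 6, 31] -> [31, 6, -21, 25, -15, -36] -> [31, 25, 6, -15, -21, -36]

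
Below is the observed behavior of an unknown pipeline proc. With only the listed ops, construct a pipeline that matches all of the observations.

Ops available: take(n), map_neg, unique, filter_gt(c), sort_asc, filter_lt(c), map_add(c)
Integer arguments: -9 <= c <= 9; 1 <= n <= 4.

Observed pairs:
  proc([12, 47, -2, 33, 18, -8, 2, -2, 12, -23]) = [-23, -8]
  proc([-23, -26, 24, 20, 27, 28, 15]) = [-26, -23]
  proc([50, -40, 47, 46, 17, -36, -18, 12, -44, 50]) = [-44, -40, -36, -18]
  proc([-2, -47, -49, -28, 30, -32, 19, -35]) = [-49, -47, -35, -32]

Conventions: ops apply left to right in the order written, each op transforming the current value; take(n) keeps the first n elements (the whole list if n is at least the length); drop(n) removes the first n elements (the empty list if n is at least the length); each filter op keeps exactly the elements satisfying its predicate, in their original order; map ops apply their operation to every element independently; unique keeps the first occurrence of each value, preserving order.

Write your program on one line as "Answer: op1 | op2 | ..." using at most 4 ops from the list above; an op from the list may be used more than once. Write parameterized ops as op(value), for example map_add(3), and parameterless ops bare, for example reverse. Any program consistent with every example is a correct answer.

filter_lt(-2) | sort_asc | take(4)

Check, running the answer program on each example:
  [12, 47, -2, 33, 18, -8, 2, -2, 12, -23] -> [-8, -23] -> [-23, -8] -> [-23, -8]
  [-23, -26, 24, 20, 27, 28, 15] -> [-23, -26] -> [-26, -23] -> [-26, -23]
  [50, -40, 47, 46, 17, -36, -18, 12, -44, 50] -> [-40, -36, -18, -44] -> [-44, -40, -36, -18] -> [-44, -40, -36, -18]
  [-2, -47, -49, -28, 30, -32, 19, -35] -> [-47, -49, -28, -32, -35] -> [-49, -47, -35, -32, -28] -> [-49, -47, -35, -32]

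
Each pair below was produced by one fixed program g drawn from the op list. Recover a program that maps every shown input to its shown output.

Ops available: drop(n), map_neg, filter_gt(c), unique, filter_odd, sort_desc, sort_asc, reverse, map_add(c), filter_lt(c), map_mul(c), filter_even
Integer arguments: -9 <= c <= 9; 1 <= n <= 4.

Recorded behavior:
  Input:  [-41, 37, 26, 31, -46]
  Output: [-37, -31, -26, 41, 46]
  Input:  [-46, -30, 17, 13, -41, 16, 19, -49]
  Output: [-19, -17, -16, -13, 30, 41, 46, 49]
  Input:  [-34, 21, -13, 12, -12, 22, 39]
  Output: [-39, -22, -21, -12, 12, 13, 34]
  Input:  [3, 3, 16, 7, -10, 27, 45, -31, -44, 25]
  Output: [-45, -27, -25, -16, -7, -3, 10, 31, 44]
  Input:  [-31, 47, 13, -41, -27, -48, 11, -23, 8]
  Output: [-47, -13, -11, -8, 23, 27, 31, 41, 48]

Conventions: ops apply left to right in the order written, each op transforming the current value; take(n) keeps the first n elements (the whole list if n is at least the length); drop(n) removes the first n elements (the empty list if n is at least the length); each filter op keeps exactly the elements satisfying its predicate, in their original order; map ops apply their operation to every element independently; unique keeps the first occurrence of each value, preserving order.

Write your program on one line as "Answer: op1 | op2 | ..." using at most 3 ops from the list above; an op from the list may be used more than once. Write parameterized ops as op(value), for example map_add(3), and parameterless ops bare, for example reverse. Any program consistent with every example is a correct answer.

map_neg | sort_asc | unique

Check, running the answer program on each example:
  [-41, 37, 26, 31, -46] -> [41, -37, -26, -31, 46] -> [-37, -31, -26, 41, 46] -> [-37, -31, -26, 41, 46]
  [-46, -30, 17, 13, -41, 16, 19, -49] -> [46, 30, -17, -13, 41, -16, -19, 49] -> [-19, -17, -16, -13, 30, 41, 46, 49] -> [-19, -17, -16, -13, 30, 41, 46, 49]
  [-34, 21, -13, 12, -12, 22, 39] -> [34, -21, 13, -12, 12, -22, -39] -> [-39, -22, -21, -12, 12, 13, 34] -> [-39, -22, -21, -12, 12, 13, 34]
  [3, 3, 16, 7, -10, 27, 45, -31, -44, 25] -> [-3, -3, -16, -7, 10, -27, -45, 31, 44, -25] -> [-45, -27, -25, -16, -7, -3, -3, 10, 31, 44] -> [-45, -27, -25, -16, -7, -3, 10, 31, 44]
  [-31, 47, 13, -41, -27, -48, 11, -23, 8] -> [31, -47, -13, 41, 27, 48, -11, 23, -8] -> [-47, -13, -11, -8, 23, 27, 31, 41, 48] -> [-47, -13, -11, -8, 23, 27, 31, 41, 48]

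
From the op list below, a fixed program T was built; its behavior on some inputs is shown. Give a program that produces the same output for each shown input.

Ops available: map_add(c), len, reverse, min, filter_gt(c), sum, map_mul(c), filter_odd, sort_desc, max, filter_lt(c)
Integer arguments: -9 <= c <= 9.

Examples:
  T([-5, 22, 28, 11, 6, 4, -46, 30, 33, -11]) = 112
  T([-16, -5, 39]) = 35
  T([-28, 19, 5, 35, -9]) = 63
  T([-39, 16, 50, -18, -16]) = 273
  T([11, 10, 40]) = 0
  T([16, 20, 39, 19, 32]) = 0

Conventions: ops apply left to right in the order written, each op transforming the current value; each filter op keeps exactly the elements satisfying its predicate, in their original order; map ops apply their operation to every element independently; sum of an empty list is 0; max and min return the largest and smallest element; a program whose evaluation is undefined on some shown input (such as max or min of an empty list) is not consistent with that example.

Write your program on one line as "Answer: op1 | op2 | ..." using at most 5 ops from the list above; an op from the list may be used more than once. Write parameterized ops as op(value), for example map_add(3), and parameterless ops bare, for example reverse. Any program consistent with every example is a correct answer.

filter_lt(5) | reverse | filter_odd | map_mul(-7) | sum

Check, running the answer program on each example:
  [-5, 22, 28, 11, 6, 4, -46, 30, 33, -11] -> [-5, 4, -46, -11] -> [-11, -46, 4, -5] -> [-11, -5] -> [77, 35] -> 112
  [-16, -5, 39] -> [-16, -5] -> [-5, -16] -> [-5] -> [35] -> 35
  [-28, 19, 5, 35, -9] -> [-28, -9] -> [-9, -28] -> [-9] -> [63] -> 63
  [-39, 16, 50, -18, -16] -> [-39, -18, -16] -> [-16, -18, -39] -> [-39] -> [273] -> 273
  [11, 10, 40] -> [] -> [] -> [] -> [] -> 0
  [16, 20, 39, 19, 32] -> [] -> [] -> [] -> [] -> 0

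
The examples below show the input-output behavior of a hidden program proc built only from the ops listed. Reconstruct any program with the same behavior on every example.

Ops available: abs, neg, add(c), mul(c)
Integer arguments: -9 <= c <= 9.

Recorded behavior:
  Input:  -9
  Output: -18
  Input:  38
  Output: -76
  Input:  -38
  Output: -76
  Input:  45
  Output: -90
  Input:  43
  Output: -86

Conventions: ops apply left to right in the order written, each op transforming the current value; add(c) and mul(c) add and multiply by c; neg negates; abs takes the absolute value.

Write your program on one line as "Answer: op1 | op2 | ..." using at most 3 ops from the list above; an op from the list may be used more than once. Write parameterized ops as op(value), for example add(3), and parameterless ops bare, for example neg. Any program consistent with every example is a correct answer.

mul(2) | abs | neg

Check, running the answer program on each example:
  -9 -> -18 -> 18 -> -18
  38 -> 76 -> 76 -> -76
  -38 -> -76 -> 76 -> -76
  45 -> 90 -> 90 -> -90
  43 -> 86 -> 86 -> -86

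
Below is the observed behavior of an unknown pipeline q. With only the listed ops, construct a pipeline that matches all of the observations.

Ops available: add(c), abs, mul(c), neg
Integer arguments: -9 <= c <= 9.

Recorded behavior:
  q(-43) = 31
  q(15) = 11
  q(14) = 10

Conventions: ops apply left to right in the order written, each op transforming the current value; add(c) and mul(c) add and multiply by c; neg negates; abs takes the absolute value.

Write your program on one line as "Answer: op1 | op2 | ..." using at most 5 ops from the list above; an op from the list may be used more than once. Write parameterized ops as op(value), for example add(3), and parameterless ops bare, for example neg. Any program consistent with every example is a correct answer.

add(4) | neg | abs | add(-8)

Check, running the answer program on each example:
  -43 -> -39 -> 39 -> 39 -> 31
  15 -> 19 -> -19 -> 19 -> 11
  14 -> 18 -> -18 -> 18 -> 10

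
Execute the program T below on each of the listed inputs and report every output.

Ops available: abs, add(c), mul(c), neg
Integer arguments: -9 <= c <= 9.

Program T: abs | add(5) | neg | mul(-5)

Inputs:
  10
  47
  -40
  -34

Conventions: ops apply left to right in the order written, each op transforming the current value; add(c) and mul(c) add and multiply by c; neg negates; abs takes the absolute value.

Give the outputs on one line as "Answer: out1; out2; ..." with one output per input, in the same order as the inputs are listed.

75; 260; 225; 195

Execution, op by op:
  10 -> 10 -> 15 -> -15 -> 75
  47 -> 47 -> 52 -> -52 -> 260
  -40 -> 40 -> 45 -> -45 -> 225
  -34 -> 34 -> 39 -> -39 -> 195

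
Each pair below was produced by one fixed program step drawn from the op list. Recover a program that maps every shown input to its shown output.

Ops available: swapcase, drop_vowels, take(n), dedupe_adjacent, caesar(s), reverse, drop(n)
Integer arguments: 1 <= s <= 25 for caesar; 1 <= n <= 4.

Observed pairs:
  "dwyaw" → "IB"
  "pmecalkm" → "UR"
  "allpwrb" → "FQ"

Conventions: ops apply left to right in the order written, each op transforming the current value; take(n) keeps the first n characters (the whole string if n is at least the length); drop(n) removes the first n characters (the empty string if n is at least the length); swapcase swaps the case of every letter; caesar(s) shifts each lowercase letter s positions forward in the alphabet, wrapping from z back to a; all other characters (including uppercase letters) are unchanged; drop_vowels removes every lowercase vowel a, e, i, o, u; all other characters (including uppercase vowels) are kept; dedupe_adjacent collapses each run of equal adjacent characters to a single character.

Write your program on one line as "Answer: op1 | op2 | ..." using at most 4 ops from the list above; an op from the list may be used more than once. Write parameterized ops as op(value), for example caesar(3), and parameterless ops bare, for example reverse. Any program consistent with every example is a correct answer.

take(2) | caesar(5) | swapcase

Check, running the answer program on each example:
  "dwyaw" -> "dw" -> "ib" -> "IB"
  "pmecalkm" -> "pm" -> "ur" -> "UR"
  "allpwrb" -> "al" -> "fq" -> "FQ"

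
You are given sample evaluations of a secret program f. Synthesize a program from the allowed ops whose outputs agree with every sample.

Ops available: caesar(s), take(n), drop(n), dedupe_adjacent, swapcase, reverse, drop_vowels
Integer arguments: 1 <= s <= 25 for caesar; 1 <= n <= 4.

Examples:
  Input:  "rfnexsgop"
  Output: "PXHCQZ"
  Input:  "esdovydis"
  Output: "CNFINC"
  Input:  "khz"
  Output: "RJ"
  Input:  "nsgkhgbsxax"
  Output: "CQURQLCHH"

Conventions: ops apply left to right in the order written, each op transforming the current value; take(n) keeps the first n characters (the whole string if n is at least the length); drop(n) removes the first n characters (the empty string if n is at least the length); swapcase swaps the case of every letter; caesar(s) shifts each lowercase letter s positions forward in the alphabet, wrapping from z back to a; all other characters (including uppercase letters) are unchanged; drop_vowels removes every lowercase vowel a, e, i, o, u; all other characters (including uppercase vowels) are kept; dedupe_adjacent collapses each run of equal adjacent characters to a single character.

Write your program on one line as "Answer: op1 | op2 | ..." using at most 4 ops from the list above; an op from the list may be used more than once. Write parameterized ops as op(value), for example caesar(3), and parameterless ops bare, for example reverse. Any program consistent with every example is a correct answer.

drop(1) | drop_vowels | caesar(10) | swapcase

Check, running the answer program on each example:
  "rfnexsgop" -> "fnexsgop" -> "fnxsgp" -> "pxhcqz" -> "PXHCQZ"
  "esdovydis" -> "sdovydis" -> "sdvyds" -> "cnfinc" -> "CNFINC"
  "khz" -> "hz" -> "hz" -> "rj" -> "RJ"
  "nsgkhgbsxax" -> "sgkhgbsxax" -> "sgkhgbsxx" -> "cqurqlchh" -> "CQURQLCHH"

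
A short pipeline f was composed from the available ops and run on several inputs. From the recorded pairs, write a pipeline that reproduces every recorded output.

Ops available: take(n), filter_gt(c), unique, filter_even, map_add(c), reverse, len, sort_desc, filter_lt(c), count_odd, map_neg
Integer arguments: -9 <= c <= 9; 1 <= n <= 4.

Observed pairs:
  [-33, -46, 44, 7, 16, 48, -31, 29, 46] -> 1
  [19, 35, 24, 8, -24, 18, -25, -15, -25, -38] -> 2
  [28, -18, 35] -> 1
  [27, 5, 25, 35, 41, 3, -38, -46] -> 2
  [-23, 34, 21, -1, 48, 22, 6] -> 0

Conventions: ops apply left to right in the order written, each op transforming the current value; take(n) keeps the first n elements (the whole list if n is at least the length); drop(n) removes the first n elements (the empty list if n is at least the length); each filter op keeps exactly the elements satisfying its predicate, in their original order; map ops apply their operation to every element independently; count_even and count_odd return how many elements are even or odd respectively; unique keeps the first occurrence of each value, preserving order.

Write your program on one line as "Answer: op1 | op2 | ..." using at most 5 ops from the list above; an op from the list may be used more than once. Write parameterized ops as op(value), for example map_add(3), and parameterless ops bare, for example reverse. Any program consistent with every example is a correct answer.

map_neg | filter_gt(-5) | map_neg | filter_even | len

Check, running the answer program on each example:
  [-33, -46, 44, 7, 16, 48, -31, 29, 46] -> [33, 46, -44, -7, -16, -48, 31, -29, -46] -> [33, 46, 31] -> [-33, -46, -31] -> [-46] -> 1
  [19, 35, 24, 8, -24, 18, -25, -15, -25, -38] -> [-19, -35, -24, -8, 24, -18, 25, 15, 25, 38] -> [24, 25, 15, 25, 38] -> [-24, -25, -15, -25, -38] -> [-24, -38] -> 2
  [28, -18, 35] -> [-28, 18, -35] -> [18] -> [-18] -> [-18] -> 1
  [27, 5, 25, 35, 41, 3, -38, -46] -> [-27, -5, -25, -35, -41, -3, 38, 46] -> [-3, 38, 46] -> [3, -38, -46] -> [-38, -46] -> 2
  [-23, 34, 21, -1, 48, 22, 6] -> [23, -34, -21, 1, -48, -22, -6] -> [23, 1] -> [-23, -1] -> [] -> 0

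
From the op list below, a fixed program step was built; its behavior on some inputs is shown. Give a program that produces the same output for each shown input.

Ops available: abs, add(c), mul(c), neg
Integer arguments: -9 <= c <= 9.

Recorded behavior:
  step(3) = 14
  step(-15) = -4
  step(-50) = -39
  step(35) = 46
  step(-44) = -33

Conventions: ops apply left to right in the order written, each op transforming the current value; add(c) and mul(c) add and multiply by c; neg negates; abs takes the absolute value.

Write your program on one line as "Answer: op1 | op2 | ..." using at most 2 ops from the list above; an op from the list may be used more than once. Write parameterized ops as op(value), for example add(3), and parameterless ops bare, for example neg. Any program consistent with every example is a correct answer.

add(7) | add(4)

Check, running the answer program on each example:
  3 -> 10 -> 14
  -15 -> -8 -> -4
  -50 -> -43 -> -39
  35 -> 42 -> 46
  -44 -> -37 -> -33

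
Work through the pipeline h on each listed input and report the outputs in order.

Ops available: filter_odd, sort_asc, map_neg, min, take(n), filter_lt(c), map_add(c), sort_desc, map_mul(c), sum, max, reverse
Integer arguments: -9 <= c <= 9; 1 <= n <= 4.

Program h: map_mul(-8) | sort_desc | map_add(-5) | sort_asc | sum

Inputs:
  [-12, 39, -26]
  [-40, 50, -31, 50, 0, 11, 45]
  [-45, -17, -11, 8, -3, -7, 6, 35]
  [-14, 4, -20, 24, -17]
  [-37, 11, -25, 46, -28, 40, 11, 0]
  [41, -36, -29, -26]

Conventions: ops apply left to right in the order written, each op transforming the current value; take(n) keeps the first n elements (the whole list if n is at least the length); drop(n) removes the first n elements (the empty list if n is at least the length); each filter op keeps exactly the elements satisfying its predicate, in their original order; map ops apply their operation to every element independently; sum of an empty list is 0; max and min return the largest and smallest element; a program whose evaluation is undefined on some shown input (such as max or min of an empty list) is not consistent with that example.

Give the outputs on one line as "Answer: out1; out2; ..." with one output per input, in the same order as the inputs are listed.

-23; -715; 232; 159; -184; 380

Execution, op by op:
  [-12, 39, -26] -> [96, -312, 208] -> [208, 96, -312] -> [203, 91, -317] -> [-317, 91, 203] -> -23
  [-40, 50, -31, 50, 0, 11, 45] -> [320, -400, 248, -400, 0, -88, -360] -> [320, 248, 0, -88, -360, -400, -400] -> [315, 243, -5, -93, -365, -405, -405] -> [-405, -405, -365, -93, -5, 243, 315] -> -715
  [-45, -17, -11, 8, -3, -7, 6, 35] -> [360, 136, 88, -64, 24, 56, -48, -280] -> [360, 136, 88, 56, 24, -48, -64, -280] -> [355, 131, 83, 51, 19, -53, -69, -285] -> [-285, -69, -53, 19, 51, 83, 131, 355] -> 232
  [-14, 4, -20, 24, -17] -> [112, -32, 160, -192, 136] -> [160, 136, 112, -32, -192] -> [155, 131, 107, -37, -197] -> [-197, -37, 107, 131, 155] -> 159
  [-37, 11, -25, 46, -28, 40, 11, 0] -> [296, -88, 200, -368, 224, -320, -88, 0] -> [296, 224, 200, 0, -88, -88, -320, -368] -> [291, 219, 195, -5, -93, -93, -325, -373] -> [-373, -325, -93, -93, -5, 195, 219, 291] -> -184
  [41, -36, -29, -26] -> [-328, 288, 232, 208] -> [288, 232, 208, -328] -> [283, 227, 203, -333] -> [-333, 203, 227, 283] -> 380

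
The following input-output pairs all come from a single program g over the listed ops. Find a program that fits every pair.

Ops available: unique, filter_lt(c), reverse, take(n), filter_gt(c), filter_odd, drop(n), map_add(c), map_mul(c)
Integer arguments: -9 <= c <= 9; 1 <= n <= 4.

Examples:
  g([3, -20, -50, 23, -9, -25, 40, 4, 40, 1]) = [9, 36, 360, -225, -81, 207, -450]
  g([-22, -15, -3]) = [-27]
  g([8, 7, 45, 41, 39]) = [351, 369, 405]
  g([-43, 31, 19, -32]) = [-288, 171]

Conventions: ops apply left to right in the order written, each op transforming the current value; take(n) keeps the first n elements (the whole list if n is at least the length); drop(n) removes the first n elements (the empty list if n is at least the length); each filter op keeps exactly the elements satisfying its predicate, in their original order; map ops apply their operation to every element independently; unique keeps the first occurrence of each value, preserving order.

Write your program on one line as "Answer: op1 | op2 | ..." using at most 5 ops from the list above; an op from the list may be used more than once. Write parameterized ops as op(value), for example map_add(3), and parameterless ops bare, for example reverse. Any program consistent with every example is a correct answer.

drop(2) | unique | map_mul(9) | reverse

Check, running the answer program on each example:
  [3, -20, -50, 23, -9, -25, 40, 4, 40, 1] -> [-50, 23, -9, -25, 40, 4, 40, 1] -> [-50, 23, -9, -25, 40, 4, 1] -> [-450, 207, -81, -225, 360, 36, 9] -> [9, 36, 360, -225, -81, 207, -450]
  [-22, -15, -3] -> [-3] -> [-3] -> [-27] -> [-27]
  [8, 7, 45, 41, 39] -> [45, 41, 39] -> [45, 41, 39] -> [405, 369, 351] -> [351, 369, 405]
  [-43, 31, 19, -32] -> [19, -32] -> [19, -32] -> [171, -288] -> [-288, 171]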